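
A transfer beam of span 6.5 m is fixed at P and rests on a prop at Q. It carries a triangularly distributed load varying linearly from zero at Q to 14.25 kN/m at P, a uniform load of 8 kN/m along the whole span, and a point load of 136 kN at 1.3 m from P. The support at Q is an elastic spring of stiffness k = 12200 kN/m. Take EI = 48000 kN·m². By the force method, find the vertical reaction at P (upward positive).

R_P = 199.4 kN

Take the reaction at Q as the redundant and release it; the primary structure is a cantilever fixed at P.
Primary-structure tip deflection at Q by superposition:
  triangular load, peak 14.25 at the fixed end: w₀L⁴/(30EI) = 847.9/EI
  UDL 8: wL⁴/(8EI) = 1785/EI
  point load 136 at a = 1.3: Pa²(3L − a)/(6EI) = 697.2/EI
  δ_0 = 3330/EI
Flexibility coefficient — unit upward force at Q: δ_{QQ} = L³/(3EI) = 91.54/EI.
With EI = 48000 kN·m²: δ_0 = 0.069378 m and δ_{QQ} = 0.001907 m/kN.
Compatibility — the spring shortens by R_Q/k under the reaction it provides: δ_0 − R_Q·δ_{QQ} = R_Q/k. With 1/k = 0.000082 m/kN, R_Q = δ_0 / (δ_{QQ} + 1/k) = 0.069378 / (0.001907 + 0.000082) = 34.88 kN.
Vertical equilibrium: R_P = ΣP − R_Q = 234.3 − 34.88 = 199.4 kN.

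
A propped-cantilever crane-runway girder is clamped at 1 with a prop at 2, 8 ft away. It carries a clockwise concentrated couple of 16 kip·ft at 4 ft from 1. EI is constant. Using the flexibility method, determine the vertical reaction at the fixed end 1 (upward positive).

R_1 = -2.25 kip

Remove the prop at 2; the released (primary) structure is a cantilever built in at 1.
Free-end deflection of the primary structure under the applied loading (downward +):
  clockwise couple 16 at a = 4: M₀a(2L − a)/(2EI) = 384/EI
Tip deflection under a unit load at 2: L³/(3EI) = 170.7/EI.
Compatibility at 2: δ_0 − R_2·δ_{22} = 0, so R_2 = 384/170.7 = 2.25 kip.
Vertical equilibrium: R_1 = ΣP − R_2 = 0 − 2.25 = -2.25 kip.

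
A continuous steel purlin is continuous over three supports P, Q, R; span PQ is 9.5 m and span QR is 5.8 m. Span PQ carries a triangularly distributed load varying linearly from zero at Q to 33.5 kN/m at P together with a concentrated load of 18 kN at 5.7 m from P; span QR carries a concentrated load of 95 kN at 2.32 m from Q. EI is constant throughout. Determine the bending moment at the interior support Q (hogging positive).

M_Q = 170 kN·m

Release continuity at Q by inserting a hinge; the redundant is the internal moment M_Q. The primary structure is two simply-supported spans PQ and QR.
Rotations at Q on the released spans (each span's end-slope, ×1/EI):
  span PQ: triangular load, peak 33.5: 7w₀L³/(360EI) = 558.5/EI
  span PQ: point load 18 at a = 5.7: Pab(L + a)/(6LEI) = 104/EI
  span QR: point load 95 at a = 2.32: Pab(L + b)/(6LEI) = 204.5/EI
  relative rotation θ_0 = (662.5 + 204.5)/EI = 867/EI
A unit hogging moment at Q produces rotation L₁/(3EI) + L₂/(3EI) = 5.1/EI.
Slope continuity at Q: θ_0 = M_Q·5.1/EI, so M_Q = 867/5.1 = 170 kN·m (hogging).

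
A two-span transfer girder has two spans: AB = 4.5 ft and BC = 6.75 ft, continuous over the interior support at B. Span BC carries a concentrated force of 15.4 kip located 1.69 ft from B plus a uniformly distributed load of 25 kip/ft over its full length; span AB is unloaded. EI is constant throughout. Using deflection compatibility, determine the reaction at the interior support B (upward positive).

Release continuity at B by inserting a hinge; the redundant is the internal moment M_B. The primary structure is two simply-supported spans AB and BC.
Rotations at B on the released spans (each span's end-slope, ×1/EI):
  span BC: point load 15.4 at a = 1.69: Pab(L + b)/(6LEI) = 38.4/EI
  span BC: UDL 25: wL³/(24EI) = 320.4/EI
  relative rotation θ_0 = (0 + 358.8)/EI = 358.8/EI
A unit hogging moment at B produces rotation L₁/(3EI) + L₂/(3EI) = 3.75/EI.
Compatibility: M_B·(L₁+L₂)/(3EI) = θ_0, giving M_B = 95.67 kip·ft (hogging).
Span AB, ΣM about A with M_B applied at B: R_B^{AB}·4.5 = 0 + 95.67, so R_B^{AB} = 21.26 kip and R_A = 0 − 21.26 = -21.26 kip.
Span BC, ΣM about C: R_B^{BC}·6.75 = 647.5 + 95.67, so R_B^{BC} = 110.1 kip and R_C = 184.2 − 110.1 = 74.06 kip.
R_B = 21.26 + 110.1 = 131.4 kip.

R_B = 131.4 kip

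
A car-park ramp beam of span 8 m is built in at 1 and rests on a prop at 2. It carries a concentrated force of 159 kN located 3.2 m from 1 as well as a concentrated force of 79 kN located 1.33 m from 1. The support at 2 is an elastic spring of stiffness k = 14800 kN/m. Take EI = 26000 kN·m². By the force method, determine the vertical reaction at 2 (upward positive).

Release the roller at 2. Primary structure: cantilever fixed at 1.
Primary-structure tip deflection at 2 by superposition:
  point load 159 at a = 3.2: Pa²(3L − a)/(6EI) = 5644/EI
  point load 79 at a = 1.33: Pa²(3L − a)/(6EI) = 528/EI
  δ_0 = 6172/EI
Tip deflection under a unit load at 2: L³/(3EI) = 170.7/EI.
With EI = 26000 kN·m²: δ_0 = 0.2374 m and δ_{22} = 0.006564 m/kN.
Compatibility — the spring shortens by R_2/k under the reaction it provides: δ_0 − R_2·δ_{22} = R_2/k. With 1/k = 0.000068 m/kN, R_2 = δ_0 / (δ_{22} + 1/k) = 0.2374 / (0.006564 + 0.000068) = 35.8 kN.

R_2 = 35.8 kN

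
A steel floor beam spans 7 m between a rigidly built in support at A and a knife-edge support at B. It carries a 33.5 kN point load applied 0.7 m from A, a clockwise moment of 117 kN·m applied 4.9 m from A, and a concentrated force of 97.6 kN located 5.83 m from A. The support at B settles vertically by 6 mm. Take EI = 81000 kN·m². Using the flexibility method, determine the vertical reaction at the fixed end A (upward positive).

R_A = 38.69 kN

Release the roller at B. Primary structure: cantilever fixed at A.
Free-end deflection of the primary structure under the applied loading (downward +):
  point load 33.5 at a = 0.7: Pa²(3L − a)/(6EI) = 55.54/EI
  clockwise couple 117 at a = 4.9: M₀a(2L − a)/(2EI) = 2609/EI
  point load 97.6 at a = 5.83: Pa²(3L − a)/(6EI) = 8387/EI
  δ_0 = 11051/EI
Flexibility coefficient — unit upward force at B: δ_{BB} = L³/(3EI) = 114.3/EI.
With EI = 81000 kN·m²: δ_0 = 0.13644 m and δ_{BB} = 0.001412 m/kN.
Compatibility — the beam at B must follow the support down by 0.006 m: δ_0 − R_B·δ_{BB} = 0.006, so R_B = (0.13644 − 0.006)/0.001412 = 92.41 kN.
Vertical equilibrium: R_A = ΣP − R_B = 131.1 − 92.41 = 38.69 kN.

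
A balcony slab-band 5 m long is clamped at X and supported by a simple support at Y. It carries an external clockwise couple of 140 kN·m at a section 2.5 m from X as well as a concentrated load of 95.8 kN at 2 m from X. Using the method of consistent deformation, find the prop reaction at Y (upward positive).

Release the roller at Y. Primary structure: cantilever fixed at X.
Free-end deflection of the primary structure under the applied loading (downward +):
  clockwise couple 140 at a = 2.5: M₀a(2L − a)/(2EI) = 1312/EI
  point load 95.8 at a = 2: Pa²(3L − a)/(6EI) = 830.3/EI
  δ_0 = 2143/EI
Flexibility coefficient — unit upward force at Y: δ_{YY} = L³/(3EI) = 41.67/EI.
The prop prevents deflection at Y: R_Y = δ_0/δ_{YY} = 2143/41.67 = 51.43 kN.

R_Y = 51.43 kN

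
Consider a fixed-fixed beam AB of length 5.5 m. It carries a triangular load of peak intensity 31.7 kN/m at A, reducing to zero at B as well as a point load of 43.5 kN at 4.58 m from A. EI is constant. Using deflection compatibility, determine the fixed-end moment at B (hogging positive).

Release both end moments; the primary structure is a simply-supported span AB with redundants M_A and M_B.
End rotations of the released simple span under the applied load (×1/EI):
  at A: triangular load, peak 31.7: w₀L³/(45EI) = 117.2/EI
  at B: triangular load, peak 31.7: 7w₀L³/(360EI) = 102.6/EI
  at A: point load 43.5 at a = 4.58: Pab(L + b)/(6LEI) = 35.66/EI
  at B: point load 43.5 at a = 4.58: Pab(L + a)/(6LEI) = 55.99/EI
  θ_A0 = 152.9/EI,  θ_B0 = 158.5/EI
Flexibility coefficients: a unit moment at one end gives L/(3EI) there and L/(6EI) at the far end, so f₁₁ = f₂₂ = 1.833/EI and f₁₂ = f₂₁ = 0.9167/EI.
Compatibility — zero rotation at each built-in end:
  1.833 M_A + 0.9167 M_B = 152.9
  0.9167 M_A + 1.833 M_B = 158.5
Solving the pair gives M_A = 53.52 kN·m and M_B = 59.72 kN·m (hogging).

M_B = 59.72 kN·m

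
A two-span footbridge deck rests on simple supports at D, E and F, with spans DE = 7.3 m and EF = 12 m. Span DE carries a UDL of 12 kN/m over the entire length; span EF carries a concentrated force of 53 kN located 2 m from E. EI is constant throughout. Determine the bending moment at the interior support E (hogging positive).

Insert a hinge at E; M_E is the redundant, and each span becomes simply supported.
Discontinuity in slope at E on the released structure — sum the simple-span end rotations:
  span DE: UDL 12: wL³/(24EI) = 194.5/EI
  span EF: point load 53 at a = 2: Pab(L + b)/(6LEI) = 323.9/EI
  relative rotation θ_0 = (194.5 + 323.9)/EI = 518.4/EI
A unit hogging moment at E produces rotation L₁/(3EI) + L₂/(3EI) = 6.433/EI.
Slope continuity at E: θ_0 = M_E·6.433/EI, so M_E = 518.4/6.433 = 80.58 kN·m (hogging).

M_E = 80.58 kN·m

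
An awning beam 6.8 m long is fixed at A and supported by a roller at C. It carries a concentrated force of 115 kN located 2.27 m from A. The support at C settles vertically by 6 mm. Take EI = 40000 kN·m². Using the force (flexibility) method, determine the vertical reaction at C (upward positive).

Release the roller at C. Primary structure: cantilever fixed at A.
Primary-structure tip deflection at C by superposition:
  point load 115 at a = 2.27: Pa²(3L − a)/(6EI) = 1791/EI
Flexibility coefficient — unit upward force at C: δ_{CC} = L³/(3EI) = 104.8/EI.
With EI = 40000 kN·m²: δ_0 = 0.044765 m and δ_{CC} = 0.00262 m/kN.
Compatibility — the beam at C must follow the support down by 0.006 m: δ_0 − R_C·δ_{CC} = 0.006, so R_C = (0.044765 − 0.006)/0.00262 = 14.79 kN.

R_C = 14.79 kN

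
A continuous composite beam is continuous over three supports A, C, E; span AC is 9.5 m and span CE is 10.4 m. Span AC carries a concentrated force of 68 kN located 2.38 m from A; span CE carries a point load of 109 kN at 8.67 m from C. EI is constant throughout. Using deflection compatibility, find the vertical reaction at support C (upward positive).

Take M_C as the redundant. Released structure: two simple spans AC and CE with a hinge at C.
Discontinuity in slope at C on the released structure — sum the simple-span end rotations:
  span AC: point load 68 at a = 2.38: Pab(L + a)/(6LEI) = 240.2/EI
  span CE: point load 109 at a = 8.67: Pab(L + b)/(6LEI) = 317.8/EI
  relative rotation θ_0 = (240.2 + 317.8)/EI = 558/EI
A unit hogging moment at C produces rotation L₁/(3EI) + L₂/(3EI) = 6.633/EI.
Slope continuity at C: θ_0 = M_C·6.633/EI, so M_C = 558/6.633 = 84.12 kN·m (hogging).
Span AC, ΣM about A with M_C applied at C: R_C^{AC}·9.5 = 161.8 + 84.12, so R_C^{AC} = 25.89 kN and R_A = 68 − 25.89 = 42.11 kN.
Span CE, ΣM about E: R_C^{CE}·10.4 = 188.6 + 84.12, so R_C^{CE} = 26.22 kN and R_E = 109 − 26.22 = 82.78 kN.
R_C = 25.89 + 26.22 = 52.11 kN.

R_C = 52.11 kN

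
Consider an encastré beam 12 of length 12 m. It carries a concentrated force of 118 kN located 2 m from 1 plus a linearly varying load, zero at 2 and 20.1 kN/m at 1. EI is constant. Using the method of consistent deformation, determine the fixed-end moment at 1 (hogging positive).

Release both end moments; the primary structure is a simply-supported span 12 with redundants M_1 and M_2.
End rotations of the released simple span under the applied load (×1/EI):
  at 1: point load 118 at a = 2: Pab(L + b)/(6LEI) = 721.1/EI
  at 2: point load 118 at a = 2: Pab(L + a)/(6LEI) = 458.9/EI
  at 1: triangular load, peak 20.1: w₀L³/(45EI) = 771.8/EI
  at 2: triangular load, peak 20.1: 7w₀L³/(360EI) = 675.4/EI
  θ_10 = 1493/EI,  θ_20 = 1134/EI
Flexibility coefficients: a unit moment at one end gives L/(3EI) there and L/(6EI) at the far end, so f₁₁ = f₂₂ = 4/EI and f₁₂ = f₂₁ = 2/EI.
Compatibility — zero rotation at each built-in end:
  4 M_1 + 2 M_2 = 1493
  2 M_1 + 4 M_2 = 1134
Solving the pair gives M_1 = 308.6 kN·m and M_2 = 129.3 kN·m (hogging).

M_1 = 308.6 kN·m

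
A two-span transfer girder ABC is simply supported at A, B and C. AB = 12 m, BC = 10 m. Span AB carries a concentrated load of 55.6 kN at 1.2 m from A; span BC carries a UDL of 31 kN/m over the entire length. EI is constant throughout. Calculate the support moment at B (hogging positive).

M_B = 194.2 kN·m

Take M_B as the redundant. Released structure: two simple spans AB and BC with a hinge at B.
Rotations at B on the released spans (each span's end-slope, ×1/EI):
  span AB: point load 55.6 at a = 1.2: Pab(L + a)/(6LEI) = 132.1/EI
  span BC: UDL 31: wL³/(24EI) = 1292/EI
  relative rotation θ_0 = (132.1 + 1292)/EI = 1424/EI
A unit hogging moment at B produces rotation L₁/(3EI) + L₂/(3EI) = 7.333/EI.
Slope continuity at B: θ_0 = M_B·7.333/EI, so M_B = 1424/7.333 = 194.2 kN·m (hogging).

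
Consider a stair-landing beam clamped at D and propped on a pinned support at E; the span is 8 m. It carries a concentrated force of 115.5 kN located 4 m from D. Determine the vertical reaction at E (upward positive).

R_E = 36.09 kN

Remove the prop at E; the released (primary) structure is a cantilever built in at D.
Downward deflection at the released point E due to the loads:
  point load 115.5 at a = 4: Pa²(3L − a)/(6EI) = 6160/EI
Flexibility coefficient — unit upward force at E: δ_{EE} = L³/(3EI) = 170.7/EI.
The prop prevents deflection at E: R_E = δ_0/δ_{EE} = 6160/170.7 = 36.09 kN.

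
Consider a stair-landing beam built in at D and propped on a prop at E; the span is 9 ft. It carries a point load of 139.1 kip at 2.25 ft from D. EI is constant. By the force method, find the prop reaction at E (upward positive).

R_E = 11.95 kip

Release the roller at E. Primary structure: cantilever fixed at D.
Downward deflection at the released point E due to the loads:
  point load 139.1 at a = 2.25: Pa²(3L − a)/(6EI) = 2905/EI
Flexibility coefficient — unit upward force at E: δ_{EE} = L³/(3EI) = 243/EI.
The prop prevents deflection at E: R_E = δ_0/δ_{EE} = 2905/243 = 11.95 kip.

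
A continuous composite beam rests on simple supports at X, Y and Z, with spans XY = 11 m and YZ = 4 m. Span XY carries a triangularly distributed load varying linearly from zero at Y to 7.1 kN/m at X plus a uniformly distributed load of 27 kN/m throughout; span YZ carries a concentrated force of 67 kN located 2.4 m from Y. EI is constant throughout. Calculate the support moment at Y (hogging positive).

M_Y = 348.2 kN·m

Insert a hinge at Y; M_Y is the redundant, and each span becomes simply supported.
Rotations at Y on the released spans (each span's end-slope, ×1/EI):
  span XY: triangular load, peak 7.1: 7w₀L³/(360EI) = 183.8/EI
  span XY: UDL 27: wL³/(24EI) = 1497/EI
  span YZ: point load 67 at a = 2.4: Pab(L + b)/(6LEI) = 60.03/EI
  relative rotation θ_0 = (1681 + 60.03)/EI = 1741/EI
A unit hogging moment at Y produces rotation L₁/(3EI) + L₂/(3EI) = 5/EI.
Compatibility: M_Y·(L₁+L₂)/(3EI) = θ_0, giving M_Y = 348.2 kN·m (hogging).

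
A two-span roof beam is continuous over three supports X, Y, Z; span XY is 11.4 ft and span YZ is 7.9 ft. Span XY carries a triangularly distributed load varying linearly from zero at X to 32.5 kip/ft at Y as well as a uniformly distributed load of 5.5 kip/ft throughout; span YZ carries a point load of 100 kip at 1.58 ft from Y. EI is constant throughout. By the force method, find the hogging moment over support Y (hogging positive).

M_Y = 265.7 kip·ft

Take M_Y as the redundant. Released structure: two simple spans XY and YZ with a hinge at Y.
End slopes at the hinge Y, treating each span as simply supported:
  span XY: triangular load, peak 32.5: w₀L³/(45EI) = 1070/EI
  span XY: UDL 5.5: wL³/(24EI) = 339.5/EI
  span YZ: point load 100 at a = 1.58: Pab(L + b)/(6LEI) = 299.6/EI
  relative rotation θ_0 = (1410 + 299.6)/EI = 1709/EI
A unit hogging moment at Y produces rotation L₁/(3EI) + L₂/(3EI) = 6.433/EI.
Slope continuity at Y: θ_0 = M_Y·6.433/EI, so M_Y = 1709/6.433 = 265.7 kip·ft (hogging).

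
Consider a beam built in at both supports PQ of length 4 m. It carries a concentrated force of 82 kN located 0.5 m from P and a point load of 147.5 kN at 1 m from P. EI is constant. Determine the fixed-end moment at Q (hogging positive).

Release both end moments; the primary structure is a simply-supported span PQ with redundants M_P and M_Q.
On the primary (simply-supported) span, the end slopes from the loading are:
  at P: point load 82 at a = 0.5: Pab(L + b)/(6LEI) = 44.84/EI
  at Q: point load 82 at a = 0.5: Pab(L + a)/(6LEI) = 26.91/EI
  at P: point load 147.5 at a = 1: Pab(L + b)/(6LEI) = 129.1/EI
  at Q: point load 147.5 at a = 1: Pab(L + a)/(6LEI) = 92.19/EI
  θ_P0 = 173.9/EI,  θ_Q0 = 119.1/EI
Flexibility coefficients: a unit moment at one end gives L/(3EI) there and L/(6EI) at the far end, so f₁₁ = f₂₂ = 1.333/EI and f₁₂ = f₂₁ = 0.6667/EI.
Compatibility — zero rotation at each built-in end:
  1.333 M_P + 0.6667 M_Q = 173.9
  0.6667 M_P + 1.333 M_Q = 119.1
Solving the pair gives M_P = 114.4 kN·m and M_Q = 32.14 kN·m (hogging).

M_Q = 32.14 kN·m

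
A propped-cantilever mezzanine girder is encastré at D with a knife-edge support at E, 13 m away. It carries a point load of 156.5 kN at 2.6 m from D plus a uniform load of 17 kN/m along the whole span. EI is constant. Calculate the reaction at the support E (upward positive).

Release the roller at E. Primary structure: cantilever fixed at D.
Primary-structure tip deflection at E by superposition:
  point load 156.5 at a = 2.6: Pa²(3L − a)/(6EI) = 6418/EI
  UDL 17: wL⁴/(8EI) = 60692/EI
  δ_0 = 67110/EI
Tip deflection under a unit load at E: L³/(3EI) = 732.3/EI.
Compatibility at E: δ_0 − R_E·δ_{EE} = 0, so R_E = 67110/732.3 = 91.64 kN.

R_E = 91.64 kN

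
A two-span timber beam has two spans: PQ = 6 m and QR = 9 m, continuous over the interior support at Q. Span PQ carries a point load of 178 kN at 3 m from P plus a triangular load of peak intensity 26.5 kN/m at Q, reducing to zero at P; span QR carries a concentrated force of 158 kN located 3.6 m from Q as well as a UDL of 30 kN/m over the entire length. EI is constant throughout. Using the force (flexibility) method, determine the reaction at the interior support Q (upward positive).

R_Q = 497.2 kN

Insert a hinge at Q; M_Q is the redundant, and each span becomes simply supported.
End slopes at the hinge Q, treating each span as simply supported:
  span PQ: point load 178 at a = 3: Pab(L + a)/(6LEI) = 400.5/EI
  span PQ: triangular load, peak 26.5: w₀L³/(45EI) = 127.2/EI
  span QR: point load 158 at a = 3.6: Pab(L + b)/(6LEI) = 819.1/EI
  span QR: UDL 30: wL³/(24EI) = 911.2/EI
  relative rotation θ_0 = (527.7 + 1730)/EI = 2258/EI
A unit hogging moment at Q produces rotation L₁/(3EI) + L₂/(3EI) = 5/EI.
Slope continuity at Q: θ_0 = M_Q·5/EI, so M_Q = 2258/5 = 451.6 kN·m (hogging).
Span PQ, ΣM about P with M_Q applied at Q: R_Q^{PQ}·6 = 852 + 451.6, so R_Q^{PQ} = 217.3 kN and R_P = 257.5 − 217.3 = 40.23 kN.
Span QR, ΣM about R: R_Q^{QR}·9 = 2068 + 451.6, so R_Q^{QR} = 280 kN and R_R = 428 − 280 = 148 kN.
R_Q = 217.3 + 280 = 497.2 kN.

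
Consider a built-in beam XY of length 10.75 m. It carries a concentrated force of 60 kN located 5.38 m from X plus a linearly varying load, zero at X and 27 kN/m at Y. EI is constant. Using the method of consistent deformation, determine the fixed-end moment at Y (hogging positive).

Release both end moments; the primary structure is a simply-supported span XY with redundants M_X and M_Y.
End rotations of the released simple span under the applied load (×1/EI):
  at X: point load 60 at a = 5.38: Pab(L + b)/(6LEI) = 433.2/EI
  at Y: point load 60 at a = 5.38: Pab(L + a)/(6LEI) = 433.5/EI
  at X: triangular load, peak 27: 7w₀L³/(360EI) = 652.2/EI
  at Y: triangular load, peak 27: w₀L³/(45EI) = 745.4/EI
  θ_X0 = 1085/EI,  θ_Y0 = 1179/EI
Flexibility coefficients: a unit moment at one end gives L/(3EI) there and L/(6EI) at the far end, so f₁₁ = f₂₂ = 3.583/EI and f₁₂ = f₂₁ = 1.792/EI.
Compatibility — zero rotation at each built-in end:
  3.583 M_X + 1.792 M_Y = 1085
  1.792 M_X + 3.583 M_Y = 1179
Solving the pair gives M_X = 184.6 kN·m and M_Y = 236.7 kN·m (hogging).

M_Y = 236.7 kN·m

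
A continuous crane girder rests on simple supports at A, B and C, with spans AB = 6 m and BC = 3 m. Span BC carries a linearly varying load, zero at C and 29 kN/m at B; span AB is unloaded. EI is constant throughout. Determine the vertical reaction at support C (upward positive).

Insert a hinge at B; M_B is the redundant, and each span becomes simply supported.
Discontinuity in slope at B on the released structure — sum the simple-span end rotations:
  span BC: triangular load, peak 29: w₀L³/(45EI) = 17.4/EI
  relative rotation θ_0 = (0 + 17.4)/EI = 17.4/EI
A unit hogging moment at B produces rotation L₁/(3EI) + L₂/(3EI) = 3/EI.
Compatibility: M_B·(L₁+L₂)/(3EI) = θ_0, giving M_B = 5.8 kN·m (hogging).
Span BC, ΣM about C: R_B^{BC}·3 = 87 + 5.8, so R_B^{BC} = 30.93 kN and R_C = 43.5 − 30.93 = 12.57 kN.

R_C = 12.57 kN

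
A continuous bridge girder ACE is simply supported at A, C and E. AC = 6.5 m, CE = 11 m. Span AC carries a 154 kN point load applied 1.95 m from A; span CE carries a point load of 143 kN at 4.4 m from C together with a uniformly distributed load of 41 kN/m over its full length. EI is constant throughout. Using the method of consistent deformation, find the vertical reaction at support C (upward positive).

R_C = 511.8 kN

Insert a hinge at C; M_C is the redundant, and each span becomes simply supported.
End slopes at the hinge C, treating each span as simply supported:
  span AC: point load 154 at a = 1.95: Pab(L + a)/(6LEI) = 296/EI
  span CE: point load 143 at a = 4.4: Pab(L + b)/(6LEI) = 1107/EI
  span CE: UDL 41: wL³/(24EI) = 2274/EI
  relative rotation θ_0 = (296 + 3381)/EI = 3677/EI
A unit hogging moment at C produces rotation L₁/(3EI) + L₂/(3EI) = 5.833/EI.
Compatibility: M_C·(L₁+L₂)/(3EI) = θ_0, giving M_C = 630.4 kN·m (hogging).
Span AC, ΣM about A with M_C applied at C: R_C^{AC}·6.5 = 300.3 + 630.4, so R_C^{AC} = 143.2 kN and R_A = 154 − 143.2 = 10.82 kN.
Span CE, ΣM about E: R_C^{CE}·11 = 3424 + 630.4, so R_C^{CE} = 368.6 kN and R_E = 594 − 368.6 = 225.4 kN.
R_C = 143.2 + 368.6 = 511.8 kN.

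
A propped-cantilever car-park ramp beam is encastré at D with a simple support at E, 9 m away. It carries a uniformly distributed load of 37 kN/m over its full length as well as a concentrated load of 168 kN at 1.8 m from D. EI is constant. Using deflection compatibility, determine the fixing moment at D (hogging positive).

Remove the prop at E; the released (primary) structure is a cantilever built in at D.
Downward deflection at the released point E due to the loads:
  UDL 37: wL⁴/(8EI) = 30345/EI
  point load 168 at a = 1.8: Pa²(3L − a)/(6EI) = 2286/EI
  δ_0 = 32631/EI
Flexibility coefficient — unit upward force at E: δ_{EE} = L³/(3EI) = 243/EI.
Compatibility at E: δ_0 − R_E·δ_{EE} = 0, so R_E = 32631/243 = 134.3 kN.
Moment equilibrium about D: M_D = Σ(load moments about D) − R_E·L = 1801 − 134.3×9 = 592.4 kN·m.

M_D = 592.4 kN·m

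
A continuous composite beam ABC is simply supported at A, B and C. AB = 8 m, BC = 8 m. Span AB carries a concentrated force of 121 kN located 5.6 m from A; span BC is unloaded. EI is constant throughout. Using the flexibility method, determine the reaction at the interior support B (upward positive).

Insert a hinge at B; M_B is the redundant, and each span becomes simply supported.
End slopes at the hinge B, treating each span as simply supported:
  span AB: point load 121 at a = 5.6: Pab(L + a)/(6LEI) = 460.8/EI
  relative rotation θ_0 = (460.8 + 0)/EI = 460.8/EI
A unit hogging moment at B produces rotation L₁/(3EI) + L₂/(3EI) = 5.333/EI.
Compatibility: M_B·(L₁+L₂)/(3EI) = θ_0, giving M_B = 86.39 kN·m (hogging).
Span AB, ΣM about A with M_B applied at B: R_B^{AB}·8 = 677.6 + 86.39, so R_B^{AB} = 95.5 kN and R_A = 121 − 95.5 = 25.5 kN.
Span BC, ΣM about C: R_B^{BC}·8 = 0 + 86.39, so R_B^{BC} = 10.8 kN and R_C = 0 − 10.8 = -10.8 kN.
R_B = 95.5 + 10.8 = 106.3 kN.

R_B = 106.3 kN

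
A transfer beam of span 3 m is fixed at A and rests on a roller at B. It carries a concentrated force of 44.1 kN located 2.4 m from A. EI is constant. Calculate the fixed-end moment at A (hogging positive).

M_A = 12.7 kN·m

Choose R_B as the redundant. The primary structure is the cantilever fixed at A.
Free-end deflection of the primary structure under the applied loading (downward +):
  point load 44.1 at a = 2.4: Pa²(3L − a)/(6EI) = 279.4/EI
Tip deflection under a unit load at B: L³/(3EI) = 9/EI.
Compatibility at B: δ_0 − R_B·δ_{BB} = 0, so R_B = 279.4/9 = 31.05 kN.
Moment equilibrium about A: M_A = Σ(load moments about A) − R_B·L = 105.8 − 31.05×3 = 12.7 kN·m.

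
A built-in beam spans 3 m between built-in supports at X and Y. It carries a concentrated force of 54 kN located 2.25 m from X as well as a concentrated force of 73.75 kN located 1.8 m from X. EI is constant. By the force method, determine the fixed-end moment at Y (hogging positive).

Release both end moments; the primary structure is a simply-supported span XY with redundants M_X and M_Y.
On the primary (simply-supported) span, the end slopes from the loading are:
  at X: point load 54 at a = 2.25: Pab(L + b)/(6LEI) = 18.98/EI
  at Y: point load 54 at a = 2.25: Pab(L + a)/(6LEI) = 26.58/EI
  at X: point load 73.75 at a = 1.8: Pab(L + b)/(6LEI) = 37.17/EI
  at Y: point load 73.75 at a = 1.8: Pab(L + a)/(6LEI) = 42.48/EI
  θ_X0 = 56.15/EI,  θ_Y0 = 69.06/EI
Flexibility coefficients: a unit moment at one end gives L/(3EI) there and L/(6EI) at the far end, so f₁₁ = f₂₂ = 1/EI and f₁₂ = f₂₁ = 0.5/EI.
Compatibility — zero rotation at each built-in end:
  1 M_X + 0.5 M_Y = 56.15
  0.5 M_X + 1 M_Y = 69.06
Solving the pair gives M_X = 28.83 kN·m and M_Y = 54.64 kN·m (hogging).

M_Y = 54.64 kN·m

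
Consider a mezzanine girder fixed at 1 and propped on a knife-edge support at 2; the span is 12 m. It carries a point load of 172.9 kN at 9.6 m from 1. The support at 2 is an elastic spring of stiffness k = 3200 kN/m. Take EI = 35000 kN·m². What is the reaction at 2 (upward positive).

Remove the prop at 2; the released (primary) structure is a cantilever built in at 1.
Primary-structure tip deflection at 2 by superposition:
  point load 172.9 at a = 9.6: Pa²(3L − a)/(6EI) = 70112/EI
Flexibility coefficient — unit upward force at 2: δ_{22} = L³/(3EI) = 576/EI.
With EI = 35000 kN·m²: δ_0 = 2.0032 m and δ_{22} = 0.016457 m/kN.
Compatibility — the spring shortens by R_2/k under the reaction it provides: δ_0 − R_2·δ_{22} = R_2/k. With 1/k = 0.000313 m/kN, R_2 = δ_0 / (δ_{22} + 1/k) = 2.0032 / (0.016457 + 0.000313) = 119.5 kN.

R_2 = 119.5 kN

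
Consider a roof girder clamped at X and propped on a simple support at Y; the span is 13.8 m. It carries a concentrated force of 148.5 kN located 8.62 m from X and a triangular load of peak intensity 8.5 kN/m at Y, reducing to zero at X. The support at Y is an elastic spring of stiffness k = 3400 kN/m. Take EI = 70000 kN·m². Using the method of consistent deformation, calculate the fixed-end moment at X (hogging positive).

M_X = 456.9 kN·m

Remove the prop at Y; the released (primary) structure is a cantilever built in at X.
Deflection at Y on the released cantilever, summing each load's contribution:
  point load 148.5 at a = 8.62: Pa²(3L − a)/(6EI) = 60284/EI
  triangular load, peak 8.5 at the free end: 11w₀L⁴/(120EI) = 28258/EI
  δ_0 = 88542/EI
Flexibility coefficient — unit upward force at Y: δ_{YY} = L³/(3EI) = 876/EI.
With EI = 70000 kN·m²: δ_0 = 1.2649 m and δ_{YY} = 0.012515 m/kN.
Compatibility — the spring shortens by R_Y/k under the reaction it provides: δ_0 − R_Y·δ_{YY} = R_Y/k. With 1/k = 0.000294 m/kN, R_Y = δ_0 / (δ_{YY} + 1/k) = 1.2649 / (0.012515 + 0.000294) = 98.75 kN.
Moment equilibrium about X: M_X = Σ(load moments about X) − R_Y·L = 1820 − 98.75×13.8 = 456.9 kN·m.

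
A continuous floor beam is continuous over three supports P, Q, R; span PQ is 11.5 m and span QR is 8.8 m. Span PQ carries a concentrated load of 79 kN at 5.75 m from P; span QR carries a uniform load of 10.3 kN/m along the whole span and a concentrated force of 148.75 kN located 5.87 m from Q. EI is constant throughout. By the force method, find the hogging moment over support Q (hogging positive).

Release continuity at Q by inserting a hinge; the redundant is the internal moment M_Q. The primary structure is two simply-supported spans PQ and QR.
Rotations at Q on the released spans (each span's end-slope, ×1/EI):
  span PQ: point load 79 at a = 5.75: Pab(L + a)/(6LEI) = 653/EI
  span QR: UDL 10.3: wL³/(24EI) = 292.5/EI
  span QR: point load 148.75 at a = 5.87: Pab(L + b)/(6LEI) = 568.4/EI
  relative rotation θ_0 = (653 + 860.8)/EI = 1514/EI
A unit hogging moment at Q produces rotation L₁/(3EI) + L₂/(3EI) = 6.767/EI.
Slope continuity at Q: θ_0 = M_Q·6.767/EI, so M_Q = 1514/6.767 = 223.7 kN·m (hogging).

M_Q = 223.7 kN·m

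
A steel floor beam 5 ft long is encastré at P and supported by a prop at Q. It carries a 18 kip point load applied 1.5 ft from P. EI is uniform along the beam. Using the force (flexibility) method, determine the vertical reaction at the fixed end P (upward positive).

Remove the prop at Q; the released (primary) structure is a cantilever built in at P.
Deflection at Q on the released cantilever, summing each load's contribution:
  point load 18 at a = 1.5: Pa²(3L − a)/(6EI) = 91.12/EI
Tip deflection under a unit load at Q: L³/(3EI) = 41.67/EI.
Compatibility at Q: δ_0 − R_Q·δ_{QQ} = 0, so R_Q = 91.12/41.67 = 2.187 kip.
Vertical equilibrium: R_P = ΣP − R_Q = 18 − 2.187 = 15.81 kip.

R_P = 15.81 kip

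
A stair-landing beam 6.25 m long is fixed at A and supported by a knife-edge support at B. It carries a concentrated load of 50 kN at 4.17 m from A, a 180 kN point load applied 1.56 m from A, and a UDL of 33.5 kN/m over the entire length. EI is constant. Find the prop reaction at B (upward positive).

R_B = 119.9 kN

Remove the prop at B; the released (primary) structure is a cantilever built in at A.
Free-end deflection of the primary structure under the applied loading (downward +):
  point load 50 at a = 4.17: Pa²(3L − a)/(6EI) = 2113/EI
  point load 180 at a = 1.56: Pa²(3L − a)/(6EI) = 1255/EI
  UDL 33.5: wL⁴/(8EI) = 6390/EI
  δ_0 = 9757/EI
Tip deflection under a unit load at B: L³/(3EI) = 81.38/EI.
Compatibility at B: δ_0 − R_B·δ_{BB} = 0, so R_B = 9757/81.38 = 119.9 kN.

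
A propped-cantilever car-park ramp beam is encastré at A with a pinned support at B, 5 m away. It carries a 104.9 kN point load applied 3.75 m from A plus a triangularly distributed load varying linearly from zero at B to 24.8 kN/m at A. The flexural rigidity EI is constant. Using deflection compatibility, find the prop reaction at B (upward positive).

Remove the prop at B; the released (primary) structure is a cantilever built in at A.
Free-end deflection of the primary structure under the applied loading (downward +):
  point load 104.9 at a = 3.75: Pa²(3L − a)/(6EI) = 2766/EI
  triangular load, peak 24.8 at the fixed end: w₀L⁴/(30EI) = 516.7/EI
  δ_0 = 3283/EI
Flexibility coefficient — unit upward force at B: δ_{BB} = L³/(3EI) = 41.67/EI.
Compatibility at B: δ_0 − R_B·δ_{BB} = 0, so R_B = 3283/41.67 = 78.78 kN.

R_B = 78.78 kN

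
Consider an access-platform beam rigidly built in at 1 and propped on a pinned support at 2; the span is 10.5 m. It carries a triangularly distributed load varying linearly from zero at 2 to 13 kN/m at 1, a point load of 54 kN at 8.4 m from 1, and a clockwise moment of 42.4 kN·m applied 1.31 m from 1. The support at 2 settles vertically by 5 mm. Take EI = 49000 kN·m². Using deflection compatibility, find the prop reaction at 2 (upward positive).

Take the reaction at 2 as the redundant and release it; the primary structure is a cantilever fixed at 1.
Free-end deflection of the primary structure under the applied loading (downward +):
  triangular load, peak 13 at the fixed end: w₀L⁴/(30EI) = 5267/EI
  point load 54 at a = 8.4: Pa²(3L − a)/(6EI) = 14669/EI
  clockwise couple 42.4 at a = 1.31: M₀a(2L − a)/(2EI) = 546.8/EI
  δ_0 = 20483/EI
Flexibility coefficient — unit upward force at 2: δ_{22} = L³/(3EI) = 385.9/EI.
With EI = 49000 kN·m²: δ_0 = 0.41803 m and δ_{22} = 0.007875 m/kN.
Compatibility — the beam at 2 must follow the support down by 0.005 m: δ_0 − R_2·δ_{22} = 0.005, so R_2 = (0.41803 − 0.005)/0.007875 = 52.45 kN.

R_2 = 52.45 kN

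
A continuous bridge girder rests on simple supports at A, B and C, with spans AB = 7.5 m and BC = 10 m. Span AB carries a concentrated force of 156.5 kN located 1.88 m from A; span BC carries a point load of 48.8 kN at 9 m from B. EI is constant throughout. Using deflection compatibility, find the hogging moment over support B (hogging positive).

M_B = 72.89 kN·m

Take M_B as the redundant. Released structure: two simple spans AB and BC with a hinge at B.
End slopes at the hinge B, treating each span as simply supported:
  span AB: point load 156.5 at a = 1.88: Pab(L + a)/(6LEI) = 344.7/EI
  span BC: point load 48.8 at a = 9: Pab(L + b)/(6LEI) = 80.52/EI
  relative rotation θ_0 = (344.7 + 80.52)/EI = 425.2/EI
A unit hogging moment at B produces rotation L₁/(3EI) + L₂/(3EI) = 5.833/EI.
Compatibility: M_B·(L₁+L₂)/(3EI) = θ_0, giving M_B = 72.89 kN·m (hogging).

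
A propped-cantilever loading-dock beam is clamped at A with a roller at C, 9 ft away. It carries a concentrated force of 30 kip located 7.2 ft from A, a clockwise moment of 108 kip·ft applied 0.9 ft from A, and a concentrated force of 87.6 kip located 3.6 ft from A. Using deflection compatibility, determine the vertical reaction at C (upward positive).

R_C = 42.76 kip

Take the reaction at C as the redundant and release it; the primary structure is a cantilever fixed at A.
Downward deflection at the released point C due to the loads:
  point load 30 at a = 7.2: Pa²(3L − a)/(6EI) = 5132/EI
  clockwise couple 108 at a = 0.9: M₀a(2L − a)/(2EI) = 831.1/EI
  point load 87.6 at a = 3.6: Pa²(3L − a)/(6EI) = 4428/EI
  δ_0 = 10391/EI
Tip deflection under a unit load at C: L³/(3EI) = 243/EI.
The prop prevents deflection at C: R_C = δ_0/δ_{CC} = 10391/243 = 42.76 kip.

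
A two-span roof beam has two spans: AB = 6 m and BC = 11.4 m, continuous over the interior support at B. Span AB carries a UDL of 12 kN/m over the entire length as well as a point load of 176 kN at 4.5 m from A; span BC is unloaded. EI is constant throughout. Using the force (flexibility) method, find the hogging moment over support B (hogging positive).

M_B = 78.36 kN·m

Release continuity at B by inserting a hinge; the redundant is the internal moment M_B. The primary structure is two simply-supported spans AB and BC.
Discontinuity in slope at B on the released structure — sum the simple-span end rotations:
  span AB: UDL 12: wL³/(24EI) = 108/EI
  span AB: point load 176 at a = 4.5: Pab(L + a)/(6LEI) = 346.5/EI
  relative rotation θ_0 = (454.5 + 0)/EI = 454.5/EI
A unit hogging moment at B produces rotation L₁/(3EI) + L₂/(3EI) = 5.8/EI.
Slope continuity at B: θ_0 = M_B·5.8/EI, so M_B = 454.5/5.8 = 78.36 kN·m (hogging).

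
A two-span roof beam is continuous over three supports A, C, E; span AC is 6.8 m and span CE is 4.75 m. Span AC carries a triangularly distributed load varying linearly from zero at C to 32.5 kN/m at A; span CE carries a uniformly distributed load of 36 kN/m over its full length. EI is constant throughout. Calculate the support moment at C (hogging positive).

M_C = 93.37 kN·m

Release continuity at C by inserting a hinge; the redundant is the internal moment M_C. The primary structure is two simply-supported spans AC and CE.
Discontinuity in slope at C on the released structure — sum the simple-span end rotations:
  span AC: triangular load, peak 32.5: 7w₀L³/(360EI) = 198.7/EI
  span CE: UDL 36: wL³/(24EI) = 160.8/EI
  relative rotation θ_0 = (198.7 + 160.8)/EI = 359.5/EI
A unit hogging moment at C produces rotation L₁/(3EI) + L₂/(3EI) = 3.85/EI.
Compatibility: M_C·(L₁+L₂)/(3EI) = θ_0, giving M_C = 93.37 kN·m (hogging).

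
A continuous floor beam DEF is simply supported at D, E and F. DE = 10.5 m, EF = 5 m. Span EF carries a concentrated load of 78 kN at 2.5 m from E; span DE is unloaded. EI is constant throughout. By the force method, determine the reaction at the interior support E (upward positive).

Insert a hinge at E; M_E is the redundant, and each span becomes simply supported.
End slopes at the hinge E, treating each span as simply supported:
  span EF: point load 78 at a = 2.5: Pab(L + b)/(6LEI) = 121.9/EI
  relative rotation θ_0 = (0 + 121.9)/EI = 121.9/EI
A unit hogging moment at E produces rotation L₁/(3EI) + L₂/(3EI) = 5.167/EI.
Compatibility: M_E·(L₁+L₂)/(3EI) = θ_0, giving M_E = 23.59 kN·m (hogging).
Span DE, ΣM about D with M_E applied at E: R_E^{DE}·10.5 = 0 + 23.59, so R_E^{DE} = 2.247 kN and R_D = 0 − 2.247 = -2.247 kN.
Span EF, ΣM about F: R_E^{EF}·5 = 195 + 23.59, so R_E^{EF} = 43.72 kN and R_F = 78 − 43.72 = 34.28 kN.
R_E = 2.247 + 43.72 = 45.96 kN.

R_E = 45.96 kN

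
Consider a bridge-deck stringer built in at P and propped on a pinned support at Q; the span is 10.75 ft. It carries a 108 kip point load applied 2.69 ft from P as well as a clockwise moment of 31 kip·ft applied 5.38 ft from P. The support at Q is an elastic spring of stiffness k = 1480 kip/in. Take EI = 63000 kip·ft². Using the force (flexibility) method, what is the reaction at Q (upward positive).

Remove the prop at Q; the released (primary) structure is a cantilever built in at P.
Downward deflection at the released point Q due to the loads:
  point load 108 at a = 2.69: Pa²(3L − a)/(6EI) = 3850/EI
  clockwise couple 31 at a = 5.38: M₀a(2L − a)/(2EI) = 1344/EI
  δ_0 = 5194/EI
Tip deflection under a unit load at Q: L³/(3EI) = 414.1/EI.
With EI = 63000 kip·ft²: δ_0 = 0.082451 ft and δ_{QQ} = 0.006573 ft/kip.
Compatibility — the spring shortens by R_Q/k under the reaction it provides: δ_0 − R_Q·δ_{QQ} = R_Q/k. With 1/k = 1/(1480×12) ft/kip = 0.000056 ft/kip, R_Q = δ_0 / (δ_{QQ} + 1/k) = 0.082451 / (0.006573 + 0.000056) = 12.44 kip.

R_Q = 12.44 kip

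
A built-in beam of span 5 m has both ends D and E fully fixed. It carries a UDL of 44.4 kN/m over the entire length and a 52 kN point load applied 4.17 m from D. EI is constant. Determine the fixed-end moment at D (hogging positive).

Take the two fixed-end moments M_D, M_E as redundants; the released structure is the simple span DE.
Simple-span end rotations at D and E under the given loads:
  at D: UDL 44.4: wL³/(24EI) = 231.2/EI
  at E: UDL 44.4: wL³/(24EI) = 231.2/EI
  at D: point load 52 at a = 4.17: Pab(L + b)/(6LEI) = 34.98/EI
  at E: point load 52 at a = 4.17: Pab(L + a)/(6LEI) = 55.01/EI
  θ_D0 = 266.2/EI,  θ_E0 = 286.3/EI
Flexibility coefficients: a unit moment at one end gives L/(3EI) there and L/(6EI) at the far end, so f₁₁ = f₂₂ = 1.667/EI and f₁₂ = f₂₁ = 0.8333/EI.
Compatibility — zero rotation at each built-in end:
  1.667 M_D + 0.8333 M_E = 266.2
  0.8333 M_D + 1.667 M_E = 286.3
Solving the pair gives M_D = 98.48 kN·m and M_E = 122.5 kN·m (hogging).

M_D = 98.48 kN·m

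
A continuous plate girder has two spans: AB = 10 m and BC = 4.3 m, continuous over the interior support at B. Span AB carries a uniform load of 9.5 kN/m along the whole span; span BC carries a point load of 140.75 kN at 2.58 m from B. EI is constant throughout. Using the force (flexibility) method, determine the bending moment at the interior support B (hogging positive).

M_B = 113.6 kN·m

Take M_B as the redundant. Released structure: two simple spans AB and BC with a hinge at B.
Rotations at B on the released spans (each span's end-slope, ×1/EI):
  span AB: UDL 9.5: wL³/(24EI) = 395.8/EI
  span BC: point load 140.75 at a = 2.58: Pab(L + b)/(6LEI) = 145.7/EI
  relative rotation θ_0 = (395.8 + 145.7)/EI = 541.6/EI
A unit hogging moment at B produces rotation L₁/(3EI) + L₂/(3EI) = 4.767/EI.
Compatibility: M_B·(L₁+L₂)/(3EI) = θ_0, giving M_B = 113.6 kN·m (hogging).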